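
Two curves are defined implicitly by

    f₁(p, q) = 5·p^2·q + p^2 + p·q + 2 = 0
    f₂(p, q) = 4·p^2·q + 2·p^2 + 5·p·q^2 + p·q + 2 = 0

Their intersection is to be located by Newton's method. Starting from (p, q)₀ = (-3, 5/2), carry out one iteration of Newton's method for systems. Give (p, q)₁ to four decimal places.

At (-3, 5/2): F = (116.0000, 8.7500).
Jacobian J = [[10·p·q + 2·p + q, 5·p^2 + p], [8·p·q + 4·p + 5·q^2 + q, 4·p^2 + 10·p·q + p]].
At the point, J = [[-78.5000, 42.0000], [-38.2500, -42.0000]] (det J = 4903.5000).
Solving J·Δ = −F gives Δ = (1.0685, -0.7648).
Then the next iterate is (p, q)₁ = (-1.9315, 1.7352).

(-1.9315, 1.7352)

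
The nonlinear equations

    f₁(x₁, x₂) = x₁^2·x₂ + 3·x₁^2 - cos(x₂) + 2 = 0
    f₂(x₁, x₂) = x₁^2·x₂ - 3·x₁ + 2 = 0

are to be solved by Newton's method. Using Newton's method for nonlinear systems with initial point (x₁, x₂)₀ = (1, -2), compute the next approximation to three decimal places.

(-0.400, -8.798)

At (1, -2): F = (3.41615, -3.000).
Jacobian J = [[2·x₁·x₂ + 6·x₁, x₁^2 + sin(x₂)], [2·x₁·x₂ - 3, x₁^2]].
At the point, J = [[2.000, 0.09070], [-7.000, 1.000]] (det J = 2.63492).
Solving J·Δ = −F gives Δ = (-1.400, -6.798).
Then the next iterate is (x₁, x₂)₁ = (-0.400, -8.798).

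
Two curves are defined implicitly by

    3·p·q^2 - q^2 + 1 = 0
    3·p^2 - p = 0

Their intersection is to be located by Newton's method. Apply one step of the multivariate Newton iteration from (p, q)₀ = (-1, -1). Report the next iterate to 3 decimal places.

(-0.429, -0.839)

At (-1, -1): F = (-3.000, 4.000).
Jacobian J = [[3·q^2, 6·p·q - 2·q], [6·p - 1, 0]].
At the point, J = [[3.000, 8.000], [-7.000, 0.000]] (det J = 56.000).
Solving J·Δ = −F gives Δ = (0.571, 0.161).
Then the next iterate is (p, q)₁ = (-0.429, -0.839).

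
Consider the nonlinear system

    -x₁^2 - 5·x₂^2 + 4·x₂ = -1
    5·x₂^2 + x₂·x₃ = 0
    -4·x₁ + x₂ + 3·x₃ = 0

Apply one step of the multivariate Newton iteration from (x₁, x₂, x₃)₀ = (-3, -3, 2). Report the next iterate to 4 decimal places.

At (-3, -3, 2): F = (-65.0000, 39.0000, 15.0000).
Jacobian J = [[-2·x₁, -10·x₂ + 4, 0], [0, 10·x₂ + x₃, x₂], [-4, 1, 3]].
At the point, J = [[6.0000, 34.0000, 0.0000], [0.0000, -28.0000, -3.0000], [-4.0000, 1.0000, 3.0000]] (det J = -78.0000).
Solving J·Δ = −F gives Δ = (-3.1154, 2.4615, -9.9744).
Then the next iterate is (x₁, x₂, x₃)₁ = (-6.1154, -0.5385, -7.9744).

(-6.1154, -0.5385, -7.9744)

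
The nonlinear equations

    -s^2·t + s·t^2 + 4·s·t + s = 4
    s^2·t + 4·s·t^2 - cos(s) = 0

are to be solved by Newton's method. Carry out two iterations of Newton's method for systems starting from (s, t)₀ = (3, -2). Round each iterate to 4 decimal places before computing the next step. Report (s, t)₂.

At (3, -2): F = (5.0000, 30.989992).
Jacobian J = [[-2·s·t + t^2 + 4·t + 1, -s^2 + 2·s·t + 4·s], [2·s·t + 4·t^2 + sin(s), s^2 + 8·s·t]].
At the point, J = [[9.0000, -9.0000], [4.141120, -39.0000]] (det J = -313.729920).
Solving J·Δ = −F gives Δ = (0.2675, 0.8230).
Then the next iterate is (s, t)₁ = (3.2675, -1.1770).
Round to (3.2675, -1.1770) and repeat: F = (0.976979, 6.532027), J = [[5.369024, -5.298251], [-2.275954, -20.090224]].
Δ = (0.1249, 0.3110), so (s, t)₂ = (3.3924, -0.8660).

(3.3924, -0.8660)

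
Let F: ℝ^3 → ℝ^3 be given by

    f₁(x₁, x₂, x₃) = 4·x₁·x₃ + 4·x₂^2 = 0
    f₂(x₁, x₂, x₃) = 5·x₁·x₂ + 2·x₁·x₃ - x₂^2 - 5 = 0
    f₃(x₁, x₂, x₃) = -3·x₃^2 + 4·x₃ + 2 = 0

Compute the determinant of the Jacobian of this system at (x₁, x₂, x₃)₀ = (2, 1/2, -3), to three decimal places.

-2068.000

J = [[4·x₃, 8·x₂, 4·x₁], [5·x₂ + 2·x₃, 5·x₁ - 2·x₂, 2·x₁], [0, 0, -6·x₃ + 4]].
At the point, J = [[-12.000, 4.000, 8.000], [-3.500, 9.000, 4.000], [0.000, 0.000, 22.000]].
det J = -2068.000.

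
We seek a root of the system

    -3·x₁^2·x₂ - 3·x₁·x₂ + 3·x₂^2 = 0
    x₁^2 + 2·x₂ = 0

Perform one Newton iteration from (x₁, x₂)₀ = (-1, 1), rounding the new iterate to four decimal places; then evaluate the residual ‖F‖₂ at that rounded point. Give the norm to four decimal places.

At (-1, 1): F = (3.0000, 3.0000).
Jacobian J = [[-6·x₁·x₂ - 3·x₂, -3·x₁^2 - 3·x₁ + 6·x₂], [2·x₁, 2]].
At the point, J = [[3.0000, 6.0000], [-2.0000, 2.0000]] (det J = 18.0000).
Solving J·Δ = −F gives Δ = (0.6667, -0.8333).
Then the next iterate is (x₁, x₂)₁ = (-0.3333, 0.1667).
Re-evaluating at (-0.3333, 0.1667): F = (0.194494, 0.444489), so ‖F‖₂ = 0.4852.

0.4852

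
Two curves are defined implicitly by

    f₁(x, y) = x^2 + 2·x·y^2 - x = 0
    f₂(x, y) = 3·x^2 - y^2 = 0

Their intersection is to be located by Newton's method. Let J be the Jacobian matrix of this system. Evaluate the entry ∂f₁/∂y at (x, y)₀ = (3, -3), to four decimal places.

∂f₁/∂y = 4·x·y.
At (3, -3) this is -36.0000.

-36.0000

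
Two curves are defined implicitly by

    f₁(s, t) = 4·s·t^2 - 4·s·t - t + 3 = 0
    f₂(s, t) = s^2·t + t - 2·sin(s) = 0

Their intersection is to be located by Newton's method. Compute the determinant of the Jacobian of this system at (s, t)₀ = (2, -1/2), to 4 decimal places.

-4.8510

J = [[4·t^2 - 4·t, 8·s·t - 4·s - 1], [2·s·t - 2·cos(s), s^2 + 1]].
At the point, J = [[3.0000, -17.0000], [-1.167706, 5.0000]].
det J = -4.8510.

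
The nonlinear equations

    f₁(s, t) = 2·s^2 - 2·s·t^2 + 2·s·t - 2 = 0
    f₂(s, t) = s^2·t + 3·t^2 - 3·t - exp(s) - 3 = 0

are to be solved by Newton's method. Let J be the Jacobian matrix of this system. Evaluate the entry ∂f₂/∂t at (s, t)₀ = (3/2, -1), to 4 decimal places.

∂f₂/∂t = s^2 + 6·t - 3.
At (3/2, -1) this is -6.7500.

-6.7500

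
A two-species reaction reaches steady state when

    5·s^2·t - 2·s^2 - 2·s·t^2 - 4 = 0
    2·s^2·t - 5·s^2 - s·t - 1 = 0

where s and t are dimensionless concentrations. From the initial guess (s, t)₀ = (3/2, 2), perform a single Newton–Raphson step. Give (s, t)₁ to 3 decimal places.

At (3/2, 2): F = (2.000, -6.250).
Jacobian J = [[10·s·t - 4·s - 2·t^2, 5·s^2 - 4·s·t], [4·s·t - 10·s - t, 2·s^2 - s]].
At the point, J = [[16.000, -0.750], [-5.000, 3.000]] (det J = 44.250).
Solving J·Δ = −F gives Δ = (-0.030, 2.034).
Then the next iterate is (s, t)₁ = (1.470, 4.034).

(1.470, 4.034)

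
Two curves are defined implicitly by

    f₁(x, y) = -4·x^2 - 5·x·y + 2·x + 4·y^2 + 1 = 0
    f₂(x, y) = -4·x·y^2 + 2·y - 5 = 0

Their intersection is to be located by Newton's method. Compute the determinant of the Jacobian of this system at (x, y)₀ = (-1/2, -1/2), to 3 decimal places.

J = [[-8·x - 5·y + 2, -5·x + 8·y], [-4·y^2, -8·x·y + 2]].
At the point, J = [[8.500, -1.500], [-1.000, 0.000]].
det J = -1.500.

-1.500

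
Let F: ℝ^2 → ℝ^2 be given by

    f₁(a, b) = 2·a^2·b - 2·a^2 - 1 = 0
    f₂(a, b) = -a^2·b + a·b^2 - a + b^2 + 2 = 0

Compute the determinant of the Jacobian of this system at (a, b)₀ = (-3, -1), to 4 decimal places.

J = [[4·a·b - 4·a, 2·a^2], [-2·a·b + b^2 - 1, -a^2 + 2·a·b + 2·b]].
At the point, J = [[24.0000, 18.0000], [-6.0000, -5.0000]].
det J = -12.0000.

-12.0000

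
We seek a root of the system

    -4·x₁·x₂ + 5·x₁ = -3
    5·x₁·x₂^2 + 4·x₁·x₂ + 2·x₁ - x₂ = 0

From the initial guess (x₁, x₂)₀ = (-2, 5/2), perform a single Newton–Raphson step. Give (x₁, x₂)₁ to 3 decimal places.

(-3.078, 0.201)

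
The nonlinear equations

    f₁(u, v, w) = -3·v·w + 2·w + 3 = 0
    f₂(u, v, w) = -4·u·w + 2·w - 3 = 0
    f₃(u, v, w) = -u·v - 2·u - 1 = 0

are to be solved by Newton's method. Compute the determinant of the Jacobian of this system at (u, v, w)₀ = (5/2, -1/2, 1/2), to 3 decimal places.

-0.500

J = [[0, -3·w, -3·v + 2], [-4·w, 0, -4·u + 2], [-v - 2, -u, 0]].
At the point, J = [[0.000, -1.500, 3.500], [-2.000, 0.000, -8.000], [-1.500, -2.500, 0.000]].
det J = -0.500.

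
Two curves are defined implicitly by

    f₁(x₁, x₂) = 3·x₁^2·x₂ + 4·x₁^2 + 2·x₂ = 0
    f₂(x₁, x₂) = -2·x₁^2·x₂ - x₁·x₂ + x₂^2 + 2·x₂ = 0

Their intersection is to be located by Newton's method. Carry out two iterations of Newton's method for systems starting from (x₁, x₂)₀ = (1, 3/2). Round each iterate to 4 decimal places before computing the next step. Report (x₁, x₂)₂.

(0.5089, -0.2018)

At (1, 3/2): F = (11.5000, 0.7500).
Jacobian J = [[6·x₁·x₂ + 8·x₁, 3·x₁^2 + 2], [-4·x₁·x₂ - x₂, -2·x₁^2 - x₁ + 2·x₂ + 2]].
At the point, J = [[17.0000, 5.0000], [-7.5000, 2.0000]] (det J = 71.5000).
Solving J·Δ = −F gives Δ = (-0.2692, -1.3846).
Then the next iterate is (x₁, x₂)₁ = (0.7308, 0.1154).
Round to (0.7308, 0.1154) and repeat: F = (2.551969, 0.036520), J = [[6.352406, 3.602206], [-0.452737, 0.431863]].
Δ = (-0.2219, -0.3172), so (x₁, x₂)₂ = (0.5089, -0.2018).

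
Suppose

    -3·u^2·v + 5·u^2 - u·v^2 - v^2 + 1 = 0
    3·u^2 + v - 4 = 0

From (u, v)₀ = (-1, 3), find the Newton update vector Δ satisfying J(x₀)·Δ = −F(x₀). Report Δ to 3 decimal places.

(0.158, -1.053)

At (-1, 3): F = (-3.000, 2.000).
Jacobian J = [[-6·u·v + 10·u - v^2, -3·u^2 - 2·u·v - 2·v], [6·u, 1]].
At the point, J = [[-1.000, -3.000], [-6.000, 1.000]] (det J = -19.000).
Solving J·Δ = −F gives Δ = (0.158, -1.053).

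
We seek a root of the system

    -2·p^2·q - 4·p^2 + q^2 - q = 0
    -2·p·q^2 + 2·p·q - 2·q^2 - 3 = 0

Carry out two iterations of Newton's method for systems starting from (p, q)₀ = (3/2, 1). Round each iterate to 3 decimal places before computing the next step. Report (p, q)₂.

At (3/2, 1): F = (-13.500, -5.000).
Jacobian J = [[-4·p·q - 8·p, -2·p^2 + 2·q - 1], [-2·q^2 + 2·q, -4·p·q + 2·p - 4·q]].
At the point, J = [[-18.000, -3.500], [0.000, -7.000]] (det J = 126.000).
Solving J·Δ = −F gives Δ = (-0.611, -0.714).
Then the next iterate is (p, q)₁ = (0.889, 0.286).
Round to (0.889, 0.286) and repeat: F = (-3.81755, -2.80052), J = [[-8.12902, -2.00864], [0.40841, -0.38302]].
Δ = (1.058, -6.183), so (p, q)₂ = (1.947, -5.897).

(1.947, -5.897)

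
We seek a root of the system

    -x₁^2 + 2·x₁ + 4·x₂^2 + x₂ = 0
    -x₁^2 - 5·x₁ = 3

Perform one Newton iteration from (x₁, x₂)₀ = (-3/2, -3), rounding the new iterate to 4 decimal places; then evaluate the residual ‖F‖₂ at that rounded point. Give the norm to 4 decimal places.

At (-3/2, -3): F = (27.7500, 2.2500).
Jacobian J = [[-2·x₁ + 2, 8·x₂ + 1], [-2·x₁ - 5, 0]].
At the point, J = [[5.0000, -23.0000], [-2.0000, 0.0000]] (det J = -46.0000).
Solving J·Δ = −F gives Δ = (1.1250, 1.4511).
Then the next iterate is (x₁, x₂)₁ = (-0.3750, -1.5489).
Re-evaluating at (-0.3750, -1.5489): F = (7.156840, -1.265625), so ‖F‖₂ = 7.2679.

7.2679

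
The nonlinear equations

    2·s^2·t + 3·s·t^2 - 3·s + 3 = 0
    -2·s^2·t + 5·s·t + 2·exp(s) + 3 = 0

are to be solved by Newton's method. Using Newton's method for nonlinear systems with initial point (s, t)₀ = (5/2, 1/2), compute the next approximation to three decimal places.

At (5/2, 1/2): F = (3.625, 27.36499).
Jacobian J = [[4·s·t + 3·t^2 - 3, 2·s^2 + 6·s·t], [-4·s·t + 5·t + 2·exp(s), -2·s^2 + 5·s]].
At the point, J = [[2.750, 20.000], [21.86499, 0.000]] (det J = -437.29976).
Solving J·Δ = −F gives Δ = (-1.252, -0.009).
Then the next iterate is (s, t)₁ = (1.248, 0.491).

(1.248, 0.491)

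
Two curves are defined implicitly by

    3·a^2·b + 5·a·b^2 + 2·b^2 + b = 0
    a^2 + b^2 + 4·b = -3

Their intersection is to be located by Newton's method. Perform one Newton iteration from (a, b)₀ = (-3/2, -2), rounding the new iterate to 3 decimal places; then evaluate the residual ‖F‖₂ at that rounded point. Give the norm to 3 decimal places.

At (-3/2, -2): F = (-37.500, 1.250).
Jacobian J = [[6·a·b + 5·b^2, 3·a^2 + 10·a·b + 4·b + 1], [2·a, 2·b + 4]].
At the point, J = [[38.000, 29.750], [-3.000, 0.000]] (det J = 89.250).
Solving J·Δ = −F gives Δ = (0.417, 0.728).
Then the next iterate is (a, b)₁ = (-1.083, -1.272).
Re-evaluating at (-1.083, -1.272): F = (-11.27316, 0.70287), so ‖F‖₂ = 11.295.

11.295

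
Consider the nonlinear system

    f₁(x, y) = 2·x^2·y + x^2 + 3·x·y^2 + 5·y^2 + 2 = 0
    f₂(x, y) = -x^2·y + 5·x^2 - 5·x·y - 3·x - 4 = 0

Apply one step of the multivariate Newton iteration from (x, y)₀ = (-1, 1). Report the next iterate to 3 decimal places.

(-0.762, -0.048)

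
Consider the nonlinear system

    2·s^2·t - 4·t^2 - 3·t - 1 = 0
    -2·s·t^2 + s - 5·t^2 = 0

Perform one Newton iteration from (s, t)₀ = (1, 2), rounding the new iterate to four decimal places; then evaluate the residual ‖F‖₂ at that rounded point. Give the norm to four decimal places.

7.7237

At (1, 2): F = (-19.0000, -27.0000).
Jacobian J = [[4·s·t, 2·s^2 - 8·t - 3], [-2·t^2 + 1, -4·s·t - 10·t]].
At the point, J = [[8.0000, -17.0000], [-7.0000, -28.0000]] (det J = -343.0000).
Solving J·Δ = −F gives Δ = (0.2128, -1.0175).
Then the next iterate is (s, t)₁ = (1.2128, 0.9825).
Re-evaluating at (1.2128, 0.9825): F = (-4.918438, -5.955178), so ‖F‖₂ = 7.7237.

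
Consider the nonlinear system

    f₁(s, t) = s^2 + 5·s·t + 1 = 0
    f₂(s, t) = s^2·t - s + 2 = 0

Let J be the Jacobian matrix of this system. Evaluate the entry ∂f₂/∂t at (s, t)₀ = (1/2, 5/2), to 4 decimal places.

∂f₂/∂t = s^2.
At (1/2, 5/2) this is 0.2500.

0.2500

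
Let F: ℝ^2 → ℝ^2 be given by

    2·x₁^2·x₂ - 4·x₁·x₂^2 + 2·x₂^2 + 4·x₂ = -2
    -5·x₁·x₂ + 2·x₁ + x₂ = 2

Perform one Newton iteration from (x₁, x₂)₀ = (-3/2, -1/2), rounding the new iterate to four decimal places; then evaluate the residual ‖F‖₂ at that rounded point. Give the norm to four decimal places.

12.5205

At (-3/2, -1/2): F = (-0.2500, -9.2500).
Jacobian J = [[4·x₁·x₂ - 4·x₂^2, 2·x₁^2 - 8·x₁·x₂ + 4·x₂ + 4], [-5·x₂ + 2, -5·x₁ + 1]].
At the point, J = [[2.0000, 0.5000], [4.5000, 8.5000]] (det J = 14.7500).
Solving J·Δ = −F gives Δ = (-0.1695, 1.1780).
Then the next iterate is (x₁, x₂)₁ = (-1.6695, 0.6780).
Re-evaluating at (-1.6695, 0.6780): F = (12.480622, 0.998605), so ‖F‖₂ = 12.5205.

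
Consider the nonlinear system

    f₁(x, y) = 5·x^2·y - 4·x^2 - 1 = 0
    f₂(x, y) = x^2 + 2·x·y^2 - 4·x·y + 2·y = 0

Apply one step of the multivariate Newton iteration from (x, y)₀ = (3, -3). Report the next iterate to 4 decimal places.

At (3, -3): F = (-172.0000, 93.0000).
Jacobian J = [[10·x·y - 8·x, 5·x^2], [2·x + 2·y^2 - 4·y, 4·x·y - 4·x + 2]].
At the point, J = [[-114.0000, 45.0000], [36.0000, -46.0000]] (det J = 3624.0000).
Solving J·Δ = −F gives Δ = (-1.0284, 1.2169).
Then the next iterate is (x, y)₁ = (1.9716, -1.7831).

(1.9716, -1.7831)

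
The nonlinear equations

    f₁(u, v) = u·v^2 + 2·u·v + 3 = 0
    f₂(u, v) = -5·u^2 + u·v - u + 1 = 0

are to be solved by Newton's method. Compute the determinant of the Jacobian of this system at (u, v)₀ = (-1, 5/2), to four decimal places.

69.2500

J = [[v^2 + 2·v, 2·u·v + 2·u], [-10·u + v - 1, u]].
At the point, J = [[11.2500, -7.0000], [11.5000, -1.0000]].
det J = 69.2500.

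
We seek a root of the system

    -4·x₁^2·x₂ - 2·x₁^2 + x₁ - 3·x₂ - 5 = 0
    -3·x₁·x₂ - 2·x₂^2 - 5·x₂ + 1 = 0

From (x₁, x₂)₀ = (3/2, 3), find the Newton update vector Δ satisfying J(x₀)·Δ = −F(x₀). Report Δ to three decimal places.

(-0.517, -1.900)

At (3/2, 3): F = (-44.000, -45.500).
Jacobian J = [[-8·x₁·x₂ - 4·x₁ + 1, -4·x₁^2 - 3], [-3·x₂, -3·x₁ - 4·x₂ - 5]].
At the point, J = [[-41.000, -12.000], [-9.000, -21.500]] (det J = 773.500).
Solving J·Δ = −F gives Δ = (-0.517, -1.900).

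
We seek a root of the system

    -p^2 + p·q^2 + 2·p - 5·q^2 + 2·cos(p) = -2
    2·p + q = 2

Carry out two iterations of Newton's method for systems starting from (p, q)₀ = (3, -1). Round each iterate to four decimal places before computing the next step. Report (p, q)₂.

At (3, -1): F = (-4.979985, 3.0000).
Jacobian J = [[-2·p + q^2 - 2·sin(p) + 2, 2·p·q - 10·q], [2, 1]].
At the point, J = [[-3.282240, 4.0000], [2.0000, 1.0000]] (det J = -11.282240).
Solving J·Δ = −F gives Δ = (-1.5050, 0.0100).
Then the next iterate is (p, q)₁ = (1.4950, -0.9900).
Round to (1.4950, -0.9900) and repeat: F = (-0.528828, 0.0000), J = [[-2.004158, 6.9399], [2.0000, 1.0000]].
Δ = (-0.0333, 0.0666), so (p, q)₂ = (1.4617, -0.9234).

(1.4617, -0.9234)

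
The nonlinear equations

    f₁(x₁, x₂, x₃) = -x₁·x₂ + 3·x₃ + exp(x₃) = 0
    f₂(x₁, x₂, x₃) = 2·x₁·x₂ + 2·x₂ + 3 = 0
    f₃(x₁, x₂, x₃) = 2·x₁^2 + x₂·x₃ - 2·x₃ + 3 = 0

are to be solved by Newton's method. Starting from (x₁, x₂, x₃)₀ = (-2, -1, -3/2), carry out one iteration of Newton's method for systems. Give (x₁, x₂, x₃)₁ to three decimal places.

(-0.579, 0.079, -0.663)

At (-2, -1, -3/2): F = (-6.27687, 5.000, 15.500).
Jacobian J = [[-x₂, -x₁, exp(x₃) + 3], [2·x₂, 2·x₁ + 2, 0], [4·x₁, x₃, x₂ - 2]].
At the point, J = [[1.000, 2.000, 3.22313], [-2.000, -2.000, 0.000], [-8.000, -1.500, -3.000]] (det J = -47.90069).
Solving J·Δ = −F gives Δ = (1.421, 1.079, 0.837).
Then the next iterate is (x₁, x₂, x₃)₁ = (-0.579, 0.079, -0.663).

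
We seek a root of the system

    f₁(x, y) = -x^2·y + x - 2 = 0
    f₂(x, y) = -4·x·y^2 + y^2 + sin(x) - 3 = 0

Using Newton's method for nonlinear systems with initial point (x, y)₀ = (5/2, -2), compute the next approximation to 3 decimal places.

(1.717, -1.299)

At (5/2, -2): F = (13.000, -38.40153).
Jacobian J = [[-2·x·y + 1, -x^2], [-4·y^2 + cos(x), -8·x·y + 2·y]].
At the point, J = [[11.000, -6.250], [-16.80114, 36.000]] (det J = 290.99285).
Solving J·Δ = −F gives Δ = (-0.783, 0.701).
Then the next iterate is (x, y)₁ = (1.717, -1.299).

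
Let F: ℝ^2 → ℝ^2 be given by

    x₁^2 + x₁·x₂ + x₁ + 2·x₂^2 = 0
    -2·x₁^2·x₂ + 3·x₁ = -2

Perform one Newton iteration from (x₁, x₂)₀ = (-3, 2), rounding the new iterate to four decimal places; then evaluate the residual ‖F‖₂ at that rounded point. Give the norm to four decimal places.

12.8985

At (-3, 2): F = (8.0000, -43.0000).
Jacobian J = [[2·x₁ + x₂ + 1, x₁ + 4·x₂], [-4·x₁·x₂ + 3, -2·x₁^2]].
At the point, J = [[-3.0000, 5.0000], [27.0000, -18.0000]] (det J = -81.0000).
Solving J·Δ = −F gives Δ = (0.8765, -1.0741).
Then the next iterate is (x₁, x₂)₁ = (-2.1235, 0.9259).
Re-evaluating at (-2.1235, 0.9259): F = (2.134185, -12.720733), so ‖F‖₂ = 12.8985.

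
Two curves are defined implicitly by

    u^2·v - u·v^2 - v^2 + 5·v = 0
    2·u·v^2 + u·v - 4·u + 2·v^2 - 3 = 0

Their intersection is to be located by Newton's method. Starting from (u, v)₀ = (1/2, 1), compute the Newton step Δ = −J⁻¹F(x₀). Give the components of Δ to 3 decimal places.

At (1/2, 1): F = (3.750, -1.500).
Jacobian J = [[2·u·v - v^2, u^2 - 2·u·v - 2·v + 5], [2·v^2 + v - 4, 4·u·v + u + 4·v]].
At the point, J = [[0.000, 2.250], [-1.000, 6.500]] (det J = 2.250).
Solving J·Δ = −F gives Δ = (-12.333, -1.667).

(-12.333, -1.667)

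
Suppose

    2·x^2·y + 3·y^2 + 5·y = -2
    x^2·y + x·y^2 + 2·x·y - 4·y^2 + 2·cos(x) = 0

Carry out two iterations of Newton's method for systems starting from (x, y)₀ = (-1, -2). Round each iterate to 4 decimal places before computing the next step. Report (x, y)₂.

(-0.1633, -0.8836)

At (-1, -2): F = (0.0000, -16.919395).
Jacobian J = [[4·x·y, 2·x^2 + 6·y + 5], [2·x·y + y^2 + 2·y - 2·sin(x), x^2 + 2·x·y + 2·x - 8·y]].
At the point, J = [[8.0000, -5.0000], [5.682942, 19.0000]] (det J = 180.414710).
Solving J·Δ = −F gives Δ = (0.4689, 0.7502).
Then the next iterate is (x, y)₁ = (-0.5311, -1.2498).
Round to (-0.5311, -1.2498) and repeat: F = (-0.268055, -4.378067), J = [[2.655075, -1.934666], [1.402902, 10.545805]].
Δ = (0.3678, 0.3662), so (x, y)₂ = (-0.1633, -0.8836).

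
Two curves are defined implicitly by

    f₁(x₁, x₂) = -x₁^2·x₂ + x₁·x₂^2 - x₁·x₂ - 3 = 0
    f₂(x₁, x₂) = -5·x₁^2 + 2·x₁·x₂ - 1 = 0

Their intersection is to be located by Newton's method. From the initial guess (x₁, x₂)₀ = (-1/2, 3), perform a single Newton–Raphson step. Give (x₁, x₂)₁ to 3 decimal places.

At (-1/2, 3): F = (-6.750, -5.250).
Jacobian J = [[-2·x₁·x₂ + x₂^2 - x₂, -x₁^2 + 2·x₁·x₂ - x₁], [-10·x₁ + 2·x₂, 2·x₁]].
At the point, J = [[9.000, -2.750], [11.000, -1.000]] (det J = 21.250).
Solving J·Δ = −F gives Δ = (0.362, -1.271).
Then the next iterate is (x₁, x₂)₁ = (-0.138, 1.729).

(-0.138, 1.729)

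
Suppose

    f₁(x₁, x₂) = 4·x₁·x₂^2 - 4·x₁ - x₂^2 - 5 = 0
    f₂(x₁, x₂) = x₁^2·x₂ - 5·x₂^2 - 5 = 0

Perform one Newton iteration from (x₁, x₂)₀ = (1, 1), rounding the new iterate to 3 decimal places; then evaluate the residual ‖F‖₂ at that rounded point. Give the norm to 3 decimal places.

At (1, 1): F = (-6.000, -9.000).
Jacobian J = [[4·x₂^2 - 4, 8·x₁·x₂ - 2·x₂], [2·x₁·x₂, x₁^2 - 10·x₂]].
At the point, J = [[0.000, 6.000], [2.000, -9.000]] (det J = -12.000).
Solving J·Δ = −F gives Δ = (9.000, 1.000).
Then the next iterate is (x₁, x₂)₁ = (10.000, 2.000).
Re-evaluating at (10.000, 2.000): F = (111.000, 175.000), so ‖F‖₂ = 207.234.

207.234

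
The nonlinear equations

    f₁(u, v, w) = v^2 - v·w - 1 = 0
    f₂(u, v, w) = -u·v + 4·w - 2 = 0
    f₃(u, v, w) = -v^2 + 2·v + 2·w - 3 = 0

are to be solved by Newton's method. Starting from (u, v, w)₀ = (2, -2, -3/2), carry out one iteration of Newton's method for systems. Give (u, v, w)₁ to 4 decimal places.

(1.5294, -0.3529, 0.5588)

At (2, -2, -3/2): F = (0.0000, -4.0000, -14.0000).
Jacobian J = [[0, 2·v - w, -v], [-v, -u, 4], [0, -2·v + 2, 2]].
At the point, J = [[0.0000, -2.5000, 2.0000], [2.0000, -2.0000, 4.0000], [0.0000, 6.0000, 2.0000]] (det J = 34.0000).
Solving J·Δ = −F gives Δ = (-0.4706, 1.6471, 2.0588).
Then the next iterate is (u, v, w)₁ = (1.5294, -0.3529, 0.5588).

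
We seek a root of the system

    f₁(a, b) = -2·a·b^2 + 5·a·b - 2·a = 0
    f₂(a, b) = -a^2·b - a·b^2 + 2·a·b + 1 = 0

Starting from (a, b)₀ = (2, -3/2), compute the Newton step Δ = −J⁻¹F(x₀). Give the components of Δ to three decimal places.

(-0.905, 0.697)

At (2, -3/2): F = (-28.000, -3.500).
Jacobian J = [[-2·b^2 + 5·b - 2, -4·a·b + 5·a], [-2·a·b - b^2 + 2·b, -a^2 - 2·a·b + 2·a]].
At the point, J = [[-14.000, 22.000], [0.750, 6.000]] (det J = -100.500).
Solving J·Δ = −F gives Δ = (-0.905, 0.697).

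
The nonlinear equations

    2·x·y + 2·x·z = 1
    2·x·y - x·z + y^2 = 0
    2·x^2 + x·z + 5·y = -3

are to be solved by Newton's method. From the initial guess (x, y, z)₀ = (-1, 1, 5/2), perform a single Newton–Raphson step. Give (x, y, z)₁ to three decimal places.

At (-1, 1, 5/2): F = (-8.000, 1.500, 7.500).
Jacobian J = [[2·y + 2·z, 2·x, 2·x], [2·y - z, 2·x + 2·y, -x], [4·x + z, 5, x]].
At the point, J = [[7.000, -2.000, -2.000], [-0.500, 0.000, 1.000], [-1.500, 5.000, -1.000]] (det J = -26.000).
Solving J·Δ = −F gives Δ = (0.269, -1.692, -1.365).
Then the next iterate is (x, y, z)₁ = (-0.731, -0.692, 1.135).

(-0.731, -0.692, 1.135)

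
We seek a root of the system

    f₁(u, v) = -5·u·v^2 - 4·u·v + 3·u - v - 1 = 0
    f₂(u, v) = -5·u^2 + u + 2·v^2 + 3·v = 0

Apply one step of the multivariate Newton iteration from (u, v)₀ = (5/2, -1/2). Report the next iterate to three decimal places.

(1.154, -3.052)

At (5/2, -1/2): F = (8.875, -29.750).
Jacobian J = [[-5·v^2 - 4·v + 3, -10·u·v - 4·u - 1], [-10·u + 1, 4·v + 3]].
At the point, J = [[3.750, 1.500], [-24.000, 1.000]] (det J = 39.750).
Solving J·Δ = −F gives Δ = (-1.346, -2.552).
Then the next iterate is (u, v)₁ = (1.154, -3.052).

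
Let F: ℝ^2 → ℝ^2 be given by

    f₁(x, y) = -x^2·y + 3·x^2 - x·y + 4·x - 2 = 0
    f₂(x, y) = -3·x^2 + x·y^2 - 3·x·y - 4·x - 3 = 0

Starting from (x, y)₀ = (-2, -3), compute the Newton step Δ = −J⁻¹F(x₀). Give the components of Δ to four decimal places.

(0.2283, 2.0591)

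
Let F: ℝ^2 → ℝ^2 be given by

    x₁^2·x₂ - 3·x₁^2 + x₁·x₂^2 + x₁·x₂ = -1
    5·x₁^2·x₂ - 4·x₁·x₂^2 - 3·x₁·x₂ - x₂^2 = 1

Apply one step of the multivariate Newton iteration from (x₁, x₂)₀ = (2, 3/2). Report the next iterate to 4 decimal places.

(1.8252, 1.2589)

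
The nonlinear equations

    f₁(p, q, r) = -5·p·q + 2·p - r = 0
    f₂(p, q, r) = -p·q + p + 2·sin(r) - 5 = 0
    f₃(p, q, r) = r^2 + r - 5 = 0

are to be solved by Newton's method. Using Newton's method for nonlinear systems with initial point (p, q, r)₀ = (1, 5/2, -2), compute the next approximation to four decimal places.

(10.9772, -19.9521, -3.0000)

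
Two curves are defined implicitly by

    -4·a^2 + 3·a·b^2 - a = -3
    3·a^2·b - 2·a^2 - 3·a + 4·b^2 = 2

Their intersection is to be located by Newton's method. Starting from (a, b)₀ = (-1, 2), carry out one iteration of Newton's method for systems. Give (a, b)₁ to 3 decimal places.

(-1.105, 0.834)

At (-1, 2): F = (-12.000, 21.000).
Jacobian J = [[-8·a + 3·b^2 - 1, 6·a·b], [6·a·b - 4·a - 3, 3·a^2 + 8·b]].
At the point, J = [[19.000, -12.000], [-11.000, 19.000]] (det J = 229.000).
Solving J·Δ = −F gives Δ = (-0.105, -1.166).
Then the next iterate is (a, b)₁ = (-1.105, 0.834).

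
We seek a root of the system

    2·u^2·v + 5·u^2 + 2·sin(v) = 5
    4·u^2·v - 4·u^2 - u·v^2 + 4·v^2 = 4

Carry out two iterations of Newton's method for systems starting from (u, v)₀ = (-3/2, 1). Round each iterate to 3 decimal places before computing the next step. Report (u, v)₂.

(-0.729, 0.937)

At (-3/2, 1): F = (12.43294, 1.500).
Jacobian J = [[4·u·v + 10·u, 2·u^2 + 2·cos(v)], [8·u·v - 8·u - v^2, 4·u^2 - 2·u·v + 8·v]].
At the point, J = [[-21.000, 5.58060], [-1.000, 20.000]] (det J = -414.41940).
Solving J·Δ = −F gives Δ = (0.580, -0.046).
Then the next iterate is (u, v)₁ = (-0.920, 0.954).
Round to (-0.920, 0.954) and repeat: F = (2.47840, 0.32203), J = [[-12.71072, 2.84965], [-0.57156, 12.77296]].
Δ = (0.191, -0.017), so (u, v)₂ = (-0.729, 0.937).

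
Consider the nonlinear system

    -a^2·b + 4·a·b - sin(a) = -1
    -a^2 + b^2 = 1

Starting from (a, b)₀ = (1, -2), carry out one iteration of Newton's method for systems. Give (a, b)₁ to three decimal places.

(0.281, -1.141)

At (1, -2): F = (-5.84147, 2.000).
Jacobian J = [[-2·a·b + 4·b - cos(a), -a^2 + 4·a], [-2·a, 2·b]].
At the point, J = [[-4.54030, 3.000], [-2.000, -4.000]] (det J = 24.16121).
Solving J·Δ = −F gives Δ = (-0.719, 0.859).
Then the next iterate is (a, b)₁ = (0.281, -1.141).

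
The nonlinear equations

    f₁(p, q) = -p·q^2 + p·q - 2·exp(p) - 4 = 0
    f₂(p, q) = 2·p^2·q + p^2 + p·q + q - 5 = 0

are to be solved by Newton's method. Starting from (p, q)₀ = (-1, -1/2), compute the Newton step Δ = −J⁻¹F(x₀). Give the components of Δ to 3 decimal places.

At (-1, -1/2): F = (-3.98576, -5.000).
Jacobian J = [[-q^2 + q - 2·exp(p), -2·p·q + p], [4·p·q + 2·p + q, 2·p^2 + p + 1]].
At the point, J = [[-1.48576, -2.000], [-0.500, 2.000]] (det J = -3.97152).
Solving J·Δ = −F gives Δ = (-4.525, 1.369).

(-4.525, 1.369)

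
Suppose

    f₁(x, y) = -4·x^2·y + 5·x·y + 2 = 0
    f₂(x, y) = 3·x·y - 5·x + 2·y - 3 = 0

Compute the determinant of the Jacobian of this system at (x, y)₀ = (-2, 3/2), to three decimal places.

-139.000

J = [[-8·x·y + 5·y, -4·x^2 + 5·x], [3·y - 5, 3·x + 2]].
At the point, J = [[31.500, -26.000], [-0.500, -4.000]].
det J = -139.000.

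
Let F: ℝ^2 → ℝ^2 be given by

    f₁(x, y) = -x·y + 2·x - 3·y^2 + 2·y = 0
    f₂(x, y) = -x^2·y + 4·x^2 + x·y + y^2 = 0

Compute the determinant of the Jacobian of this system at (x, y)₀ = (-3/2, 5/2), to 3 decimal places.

J = [[-y + 2, -x - 6·y + 2], [-2·x·y + 8·x + y, -x^2 + x + 2·y]].
At the point, J = [[-0.500, -11.500], [-2.000, 1.250]].
det J = -23.625.

-23.625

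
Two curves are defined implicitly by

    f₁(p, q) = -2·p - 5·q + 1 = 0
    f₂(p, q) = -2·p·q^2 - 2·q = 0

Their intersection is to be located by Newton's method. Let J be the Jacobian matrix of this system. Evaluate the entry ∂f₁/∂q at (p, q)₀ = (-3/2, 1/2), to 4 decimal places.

-5.0000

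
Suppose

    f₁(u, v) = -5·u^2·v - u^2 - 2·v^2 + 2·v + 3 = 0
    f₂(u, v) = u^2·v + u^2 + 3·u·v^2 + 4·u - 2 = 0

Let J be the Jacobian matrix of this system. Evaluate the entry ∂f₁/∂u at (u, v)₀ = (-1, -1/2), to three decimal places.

-3.000

∂f₁/∂u = -10·u·v - 2·u.
At (-1, -1/2) this is -3.000.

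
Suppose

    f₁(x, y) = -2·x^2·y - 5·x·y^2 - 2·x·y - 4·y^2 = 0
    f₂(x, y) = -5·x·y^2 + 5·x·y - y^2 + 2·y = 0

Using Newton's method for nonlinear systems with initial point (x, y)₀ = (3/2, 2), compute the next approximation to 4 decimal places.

(-0.4942, 2.2017)

At (3/2, 2): F = (-61.0000, -15.0000).
Jacobian J = [[-4·x·y - 5·y^2 - 2·y, -2·x^2 - 10·x·y - 2·x - 8·y], [-5·y^2 + 5·y, -10·x·y + 5·x - 2·y + 2]].
At the point, J = [[-36.0000, -53.5000], [-10.0000, -24.5000]] (det J = 347.0000).
Solving J·Δ = −F gives Δ = (-1.9942, 0.2017).
Then the next iterate is (x, y)₁ = (-0.4942, 2.2017).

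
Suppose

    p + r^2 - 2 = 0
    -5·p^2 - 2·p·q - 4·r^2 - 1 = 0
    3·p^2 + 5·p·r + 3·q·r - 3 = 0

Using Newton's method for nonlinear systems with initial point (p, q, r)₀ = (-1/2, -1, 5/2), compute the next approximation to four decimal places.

(0.7170, -1.1366, 1.5066)

At (-1/2, -1, 5/2): F = (3.7500, -28.2500, -16.0000).
Jacobian J = [[1, 0, 2·r], [-10·p - 2·q, -2·p, -8·r], [6·p + 5·r, 3·r, 5·p + 3·q]].
At the point, J = [[1.0000, 0.0000, 5.0000], [7.0000, 1.0000, -20.0000], [9.5000, 7.5000, -5.5000]] (det J = 359.5000).
Solving J·Δ = −F gives Δ = (1.2170, -0.1366, -0.9934).
Then the next iterate is (p, q, r)₁ = (0.7170, -1.1366, 1.5066).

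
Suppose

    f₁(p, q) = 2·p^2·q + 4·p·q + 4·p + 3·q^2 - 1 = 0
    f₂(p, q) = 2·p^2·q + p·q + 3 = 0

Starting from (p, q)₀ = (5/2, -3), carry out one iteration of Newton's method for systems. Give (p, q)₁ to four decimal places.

At (5/2, -3): F = (-31.5000, -42.0000).
Jacobian J = [[4·p·q + 4·q + 4, 2·p^2 + 4·p + 6·q], [4·p·q + q, 2·p^2 + p]].
At the point, J = [[-38.0000, 4.5000], [-33.0000, 15.0000]] (det J = -421.5000).
Solving J·Δ = −F gives Δ = (-0.6726, 1.3203).
Then the next iterate is (p, q)₁ = (1.8274, -1.6797).

(1.8274, -1.6797)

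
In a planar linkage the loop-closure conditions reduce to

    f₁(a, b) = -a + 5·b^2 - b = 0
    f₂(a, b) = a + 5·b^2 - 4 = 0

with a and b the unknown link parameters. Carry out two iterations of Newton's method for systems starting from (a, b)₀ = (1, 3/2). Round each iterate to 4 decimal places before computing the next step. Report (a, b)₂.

(1.6426, 0.7149)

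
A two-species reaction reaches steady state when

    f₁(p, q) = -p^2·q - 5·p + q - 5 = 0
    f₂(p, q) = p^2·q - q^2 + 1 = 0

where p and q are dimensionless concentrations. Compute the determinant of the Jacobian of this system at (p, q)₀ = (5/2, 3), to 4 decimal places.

J = [[-2·p·q - 5, -p^2 + 1], [2·p·q, p^2 - 2·q]].
At the point, J = [[-20.0000, -5.2500], [15.0000, 0.2500]].
det J = 73.7500.

73.7500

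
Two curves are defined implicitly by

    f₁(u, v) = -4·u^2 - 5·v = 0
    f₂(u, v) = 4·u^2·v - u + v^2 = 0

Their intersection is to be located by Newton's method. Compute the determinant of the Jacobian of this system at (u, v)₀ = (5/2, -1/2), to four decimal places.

-535.0000

J = [[-8·u, -5], [8·u·v - 1, 4·u^2 + 2·v]].
At the point, J = [[-20.0000, -5.0000], [-11.0000, 24.0000]].
det J = -535.0000.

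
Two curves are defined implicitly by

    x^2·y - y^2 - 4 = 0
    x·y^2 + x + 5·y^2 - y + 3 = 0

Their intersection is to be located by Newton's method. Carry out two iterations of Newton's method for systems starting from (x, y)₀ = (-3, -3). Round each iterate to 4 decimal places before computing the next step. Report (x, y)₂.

(-1.7160, -0.0688)

At (-3, -3): F = (-40.0000, 21.0000).
Jacobian J = [[2·x·y, x^2 - 2·y], [y^2 + 1, 2·x·y + 10·y - 1]].
At the point, J = [[18.0000, 15.0000], [10.0000, -13.0000]] (det J = -384.0000).
Solving J·Δ = −F gives Δ = (0.5339, 2.0260).
Then the next iterate is (x, y)₁ = (-2.4661, -0.9740).
Round to (-2.4661, -0.9740) and repeat: F = (-10.872202, 3.911750), J = [[4.803963, 8.029649], [1.948676, -5.936037]].
Δ = (0.7501, 0.9052), so (x, y)₂ = (-1.7160, -0.0688).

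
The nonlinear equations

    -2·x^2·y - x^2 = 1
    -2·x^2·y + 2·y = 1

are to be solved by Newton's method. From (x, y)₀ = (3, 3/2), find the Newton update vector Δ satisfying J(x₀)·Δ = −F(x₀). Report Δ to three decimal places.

(-2.367, 1.100)

At (3, 3/2): F = (-37.000, -25.000).
Jacobian J = [[-4·x·y - 2·x, -2·x^2], [-4·x·y, -2·x^2 + 2]].
At the point, J = [[-24.000, -18.000], [-18.000, -16.000]] (det J = 60.000).
Solving J·Δ = −F gives Δ = (-2.367, 1.100).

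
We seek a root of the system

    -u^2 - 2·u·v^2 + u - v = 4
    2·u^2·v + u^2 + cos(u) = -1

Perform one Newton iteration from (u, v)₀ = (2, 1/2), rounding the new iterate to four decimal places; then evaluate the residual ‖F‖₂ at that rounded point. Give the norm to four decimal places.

At (2, 1/2): F = (-7.5000, 8.583853).
Jacobian J = [[-2·u - 2·v^2 + 1, -4·u·v - 1], [4·u·v + 2·u - sin(u), 2·u^2]].
At the point, J = [[-3.5000, -5.0000], [7.090703, 8.0000]] (det J = 7.453513).
Solving J·Δ = −F gives Δ = (2.2916, -3.1041).
Then the next iterate is (u, v)₁ = (4.2916, -2.6041).
Re-evaluating at (4.2916, -2.6041): F = (-73.727701, -76.914395), so ‖F‖₂ = 106.5439.

106.5439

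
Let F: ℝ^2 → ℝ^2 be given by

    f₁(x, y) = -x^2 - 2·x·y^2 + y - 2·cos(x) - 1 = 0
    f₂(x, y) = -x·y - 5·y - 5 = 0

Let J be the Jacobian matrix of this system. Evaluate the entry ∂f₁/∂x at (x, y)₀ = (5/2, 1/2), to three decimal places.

-4.303

∂f₁/∂x = -2·x - 2·y^2 + 2·sin(x).
At (5/2, 1/2) this is -4.303.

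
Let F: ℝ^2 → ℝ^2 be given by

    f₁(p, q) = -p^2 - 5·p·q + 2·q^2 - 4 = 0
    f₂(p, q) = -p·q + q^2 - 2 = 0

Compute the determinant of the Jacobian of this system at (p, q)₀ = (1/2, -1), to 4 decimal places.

J = [[-2·p - 5·q, -5·p + 4·q], [-q, -p + 2·q]].
At the point, J = [[4.0000, -6.5000], [1.0000, -2.5000]].
det J = -3.5000.

-3.5000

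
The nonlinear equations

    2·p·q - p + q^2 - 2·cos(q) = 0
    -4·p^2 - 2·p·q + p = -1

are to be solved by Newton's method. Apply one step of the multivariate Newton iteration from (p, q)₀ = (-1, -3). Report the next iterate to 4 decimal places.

(-0.5749, -1.1884)

At (-1, -3): F = (17.979985, -10.0000).
Jacobian J = [[2·q - 1, 2·p + 2·q + 2·sin(q)], [-8·p - 2·q + 1, -2·p]].
At the point, J = [[-7.0000, -8.282240], [15.0000, 2.0000]] (det J = 110.233600).
Solving J·Δ = −F gives Δ = (0.4251, 1.8116).
Then the next iterate is (p, q)₁ = (-0.5749, -1.1884).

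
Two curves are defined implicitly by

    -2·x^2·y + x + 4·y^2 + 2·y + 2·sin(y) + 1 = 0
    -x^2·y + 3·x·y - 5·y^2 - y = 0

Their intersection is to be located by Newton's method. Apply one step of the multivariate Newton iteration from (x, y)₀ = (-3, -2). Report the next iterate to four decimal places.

At (-3, -2): F = (44.181405, 18.0000).
Jacobian J = [[-4·x·y + 1, -2·x^2 + 8·y + 2·cos(y) + 2], [-2·x·y + 3·y, -x^2 + 3·x - 10·y - 1]].
At the point, J = [[-23.0000, -32.832294], [-18.0000, 1.0000]] (det J = -613.981286).
Solving J·Δ = −F gives Δ = (1.0345, 0.6210).
Then the next iterate is (x, y)₁ = (-1.9655, -1.3790).

(-1.9655, -1.3790)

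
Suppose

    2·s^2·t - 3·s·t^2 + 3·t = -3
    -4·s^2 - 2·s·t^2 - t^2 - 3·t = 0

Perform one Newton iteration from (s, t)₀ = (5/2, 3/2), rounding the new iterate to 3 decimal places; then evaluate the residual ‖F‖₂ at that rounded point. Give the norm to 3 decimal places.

At (5/2, 3/2): F = (9.375, -43.000).
Jacobian J = [[4·s·t - 3·t^2, 2·s^2 - 6·s·t + 3], [-8·s - 2·t^2, -4·s·t - 2·t - 3]].
At the point, J = [[8.250, -7.000], [-24.500, -21.000]] (det J = -344.750).
Solving J·Δ = −F gives Δ = (-1.444, -0.363).
Then the next iterate is (s, t)₁ = (1.056, 1.137).
Re-evaluating at (1.056, 1.137): F = (4.85133, -11.89464), so ‖F‖₂ = 12.846.

12.846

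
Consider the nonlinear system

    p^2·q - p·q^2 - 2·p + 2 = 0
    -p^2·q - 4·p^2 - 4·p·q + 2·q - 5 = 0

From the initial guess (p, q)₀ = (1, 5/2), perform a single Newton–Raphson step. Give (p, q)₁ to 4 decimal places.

(0.3343, 2.1033)

At (1, 5/2): F = (-3.7500, -16.5000).
Jacobian J = [[2·p·q - q^2 - 2, p^2 - 2·p·q], [-2·p·q - 8·p - 4·q, -p^2 - 4·p + 2]].
At the point, J = [[-3.2500, -4.0000], [-23.0000, -3.0000]] (det J = -82.2500).
Solving J·Δ = −F gives Δ = (-0.6657, -0.3967).
Then the next iterate is (p, q)₁ = (0.3343, 2.1033).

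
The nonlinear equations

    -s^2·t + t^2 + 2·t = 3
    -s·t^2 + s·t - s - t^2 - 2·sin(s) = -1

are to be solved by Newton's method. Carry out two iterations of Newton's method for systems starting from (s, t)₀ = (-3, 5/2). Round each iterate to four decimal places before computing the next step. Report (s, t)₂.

(-1.3398, -1.2248)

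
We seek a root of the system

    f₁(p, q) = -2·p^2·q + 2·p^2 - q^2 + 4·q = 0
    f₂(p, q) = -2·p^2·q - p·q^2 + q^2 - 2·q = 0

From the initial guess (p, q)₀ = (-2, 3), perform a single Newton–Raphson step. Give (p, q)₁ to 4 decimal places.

At (-2, 3): F = (-13.0000, -3.0000).
Jacobian J = [[-4·p·q + 4·p, -2·p^2 - 2·q + 4], [-4·p·q - q^2, -2·p^2 - 2·p·q + 2·q - 2]].
At the point, J = [[16.0000, -10.0000], [15.0000, 8.0000]] (det J = 278.0000).
Solving J·Δ = −F gives Δ = (0.4820, -0.5288).
Then the next iterate is (p, q)₁ = (-1.5180, 2.4712).

(-1.5180, 2.4712)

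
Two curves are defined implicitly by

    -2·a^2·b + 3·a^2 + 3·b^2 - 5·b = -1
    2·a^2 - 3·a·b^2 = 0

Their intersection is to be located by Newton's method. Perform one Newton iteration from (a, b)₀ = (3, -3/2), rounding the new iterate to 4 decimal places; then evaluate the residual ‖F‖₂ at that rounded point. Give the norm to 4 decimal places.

At (3, -3/2): F = (69.2500, -2.2500).
Jacobian J = [[-4·a·b + 6·a, -2·a^2 + 6·b - 5], [4·a - 3·b^2, -6·a·b]].
At the point, J = [[36.0000, -32.0000], [5.2500, 27.0000]] (det J = 1140.0000).
Solving J·Δ = −F gives Δ = (-1.5770, 0.3900).
Then the next iterate is (a, b)₁ = (1.4230, -1.1100).
Re-evaluating at (1.4230, -1.1100): F = (20.816429, -1.209977), so ‖F‖₂ = 20.8516.

20.8516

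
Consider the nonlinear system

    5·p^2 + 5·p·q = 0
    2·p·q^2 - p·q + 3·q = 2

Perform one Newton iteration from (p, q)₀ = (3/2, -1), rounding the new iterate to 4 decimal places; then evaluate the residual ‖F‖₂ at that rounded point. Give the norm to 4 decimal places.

At (3/2, -1): F = (3.7500, -0.5000).
Jacobian J = [[10·p + 5·q, 5·p], [2·q^2 - q, 4·p·q - p + 3]].
At the point, J = [[10.0000, 7.5000], [3.0000, -4.5000]] (det J = -67.5000).
Solving J·Δ = −F gives Δ = (-0.1944, -0.2407).
Then the next iterate is (p, q)₁ = (1.3056, -1.2407).
Re-evaluating at (1.3056, -1.2407): F = (0.423667, -0.082727), so ‖F‖₂ = 0.4317.

0.4317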